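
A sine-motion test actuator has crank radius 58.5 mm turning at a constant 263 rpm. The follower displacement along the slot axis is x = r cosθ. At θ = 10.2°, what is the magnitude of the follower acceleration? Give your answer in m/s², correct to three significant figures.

ω = 27.54 rad/s (from 263 rpm).
x = r cosθ ⇒ ẍ = −rω² cosθ (ω constant).
|a| = rω²|cosθ| = 0.0585·(27.54)²·|cos 10.2°| = 43.672 m/s².

43.7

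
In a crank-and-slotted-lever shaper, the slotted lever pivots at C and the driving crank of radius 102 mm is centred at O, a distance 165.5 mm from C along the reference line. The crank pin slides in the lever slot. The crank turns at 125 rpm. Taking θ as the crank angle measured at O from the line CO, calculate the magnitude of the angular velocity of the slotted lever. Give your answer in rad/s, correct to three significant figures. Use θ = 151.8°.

ω = 13.09 rad/s (from 125 rpm).
Crank pin A relative to C: A = (d + r cosθ, r sinθ); lever angle φ = atan2(r sinθ, d + r cosθ).
Differentiating tanφ: φ̇ = rω(d cosθ + r)/(d² + r² + 2dr cosθ).
d² + r² + 2dr cosθ = |CA|² = 0.00803968 m²;  d cosθ + r = -0.043856 m.
|ω_lever| = |0.102·13.09·-0.043856| / 0.00803968 = 7.2833 rad/s.

7.28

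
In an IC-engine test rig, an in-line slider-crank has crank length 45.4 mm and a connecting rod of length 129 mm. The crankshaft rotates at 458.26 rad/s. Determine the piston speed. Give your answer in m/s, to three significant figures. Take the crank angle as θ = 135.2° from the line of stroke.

10.9

ω = 458.3 rad/s
For an in-line slider-crank, x = r cosθ + √(L² − r² sin²θ), so v = −rω sinθ·[1 + r cosθ/√(L² − r² sin²θ)].
With r = 0.0454 m, L = 0.129 m, θ = 135.2°: √(L² − r² sin²θ) = 0.12497 m.
v = −0.0454·458.3·0.70463·[1 + 0.0454·-0.70957/0.12497] = -10.881 m/s.
|v| = 10.881 m/s.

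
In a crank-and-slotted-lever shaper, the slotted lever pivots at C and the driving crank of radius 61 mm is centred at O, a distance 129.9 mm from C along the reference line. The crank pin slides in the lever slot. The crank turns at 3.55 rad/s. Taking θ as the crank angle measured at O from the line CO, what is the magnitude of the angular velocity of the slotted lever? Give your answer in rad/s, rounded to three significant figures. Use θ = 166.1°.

2.71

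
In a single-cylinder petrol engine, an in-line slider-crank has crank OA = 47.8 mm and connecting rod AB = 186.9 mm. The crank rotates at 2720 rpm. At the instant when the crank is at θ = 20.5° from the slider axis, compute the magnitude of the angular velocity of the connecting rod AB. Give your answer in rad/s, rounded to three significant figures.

ω = 284.8 rad/s (converted from 2720 rpm).
The rod makes angle φ with the slider axis where L sinφ = r sinθ; differentiating, L cosφ·φ̇ = r ω cosθ.
L cosφ = √(L² − r² sin²θ) = 0.18615 m.
|ω_rod| = r ω |cosθ| / √(L² − r² sin²θ) = 0.0478·284.8·0.93667/0.18615 = 68.51 rad/s.

68.5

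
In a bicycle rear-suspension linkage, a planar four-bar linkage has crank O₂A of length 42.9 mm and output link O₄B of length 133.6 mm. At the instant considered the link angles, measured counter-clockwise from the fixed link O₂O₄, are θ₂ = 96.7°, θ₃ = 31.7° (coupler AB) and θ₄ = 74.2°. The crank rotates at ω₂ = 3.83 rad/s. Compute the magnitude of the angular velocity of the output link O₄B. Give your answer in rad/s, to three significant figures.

ω₂ = 3.83 rad/s
Differentiating the loop-closure r₂e^{iθ₂}+r₃e^{iθ₃}=r₁+r₄e^{iθ₄} gives r₂ω₂e^{iθ₂}+r₃ω₃e^{iθ₃}=r₄ω₄e^{iθ₄}.
Eliminating the other unknown: ω₄ = r₂ω₂ sin(θ₂−θ₃) / [r₄ sin(θ₄−θ₃)].
Numerator sine = +0.90631; denominator sine = +0.67559.
Result = 0.0429·3.83·(+0.90631) / (0.1336·(+0.67559)) = +1.6498 rad/s; magnitude 1.6498 rad/s.

1.65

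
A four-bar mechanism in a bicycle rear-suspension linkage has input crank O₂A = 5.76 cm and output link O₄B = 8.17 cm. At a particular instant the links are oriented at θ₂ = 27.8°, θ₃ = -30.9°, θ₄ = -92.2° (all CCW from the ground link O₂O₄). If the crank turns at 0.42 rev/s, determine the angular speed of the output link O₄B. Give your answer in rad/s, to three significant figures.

1.81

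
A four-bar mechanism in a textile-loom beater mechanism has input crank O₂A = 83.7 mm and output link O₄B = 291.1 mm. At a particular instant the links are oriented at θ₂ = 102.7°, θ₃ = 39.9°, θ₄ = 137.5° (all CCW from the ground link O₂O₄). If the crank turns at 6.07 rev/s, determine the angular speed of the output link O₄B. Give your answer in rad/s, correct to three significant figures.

9.84

ω₂ = 38.14 rad/s (from 6.07 rev/s).
Differentiating the loop-closure r₂e^{iθ₂}+r₃e^{iθ₃}=r₁+r₄e^{iθ₄} gives r₂ω₂e^{iθ₂}+r₃ω₃e^{iθ₃}=r₄ω₄e^{iθ₄}.
Eliminating the other unknown: ω₄ = r₂ω₂ sin(θ₂−θ₃) / [r₄ sin(θ₄−θ₃)].
Numerator sine = +0.88942; denominator sine = +0.99122.
Result = 0.0837·38.14·(+0.88942) / (0.2911·(+0.99122)) = +9.8399 rad/s; magnitude 9.8399 rad/s.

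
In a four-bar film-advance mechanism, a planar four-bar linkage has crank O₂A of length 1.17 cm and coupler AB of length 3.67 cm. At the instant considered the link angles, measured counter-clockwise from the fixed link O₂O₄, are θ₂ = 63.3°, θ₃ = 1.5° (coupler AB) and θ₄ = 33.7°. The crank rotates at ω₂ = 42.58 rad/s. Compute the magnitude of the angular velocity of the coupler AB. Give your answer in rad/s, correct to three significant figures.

ω₂ = 42.58 rad/s
Differentiating the loop-closure r₂e^{iθ₂}+r₃e^{iθ₃}=r₁+r₄e^{iθ₄} gives r₂ω₂e^{iθ₂}+r₃ω₃e^{iθ₃}=r₄ω₄e^{iθ₄}.
Eliminating the other unknown: ω₃ = r₂ω₂ sin(θ₄−θ₂) / [r₃ sin(θ₃−θ₄)].
Numerator sine = -0.49394; denominator sine = -0.53288.
Result = 0.0117·42.58·(-0.49394) / (0.0367·(-0.53288)) = +12.583 rad/s; magnitude 12.583 rad/s.

12.6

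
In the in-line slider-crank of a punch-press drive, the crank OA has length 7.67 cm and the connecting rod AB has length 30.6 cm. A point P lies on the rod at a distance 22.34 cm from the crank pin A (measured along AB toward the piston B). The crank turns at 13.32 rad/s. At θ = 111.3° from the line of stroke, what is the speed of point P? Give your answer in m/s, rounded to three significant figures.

ω = 13.32 rad/s.  Crank-pin speed |V_A| = rω = 1.0216 m/s, perpendicular to OA.
Rod angle: sinφ = −(r/L) sinθ ⇒ φ = -13.505°; ω_rod = −rω cosθ/√(L²−r²sin²θ) = +1.2473 rad/s.
V_P = V_A + ω_rod × AP, with AP = 0.2234 m along the rod.
Components: V_Px = −rω sinθ − a·ω_rod·sinφ = -0.88679 m/s;  V_Py = rω cosθ + a·ω_rod·cosφ = -0.10018 m/s.
|V_P| = √(V_Px² + V_Py²) = 0.89243 m/s.

0.892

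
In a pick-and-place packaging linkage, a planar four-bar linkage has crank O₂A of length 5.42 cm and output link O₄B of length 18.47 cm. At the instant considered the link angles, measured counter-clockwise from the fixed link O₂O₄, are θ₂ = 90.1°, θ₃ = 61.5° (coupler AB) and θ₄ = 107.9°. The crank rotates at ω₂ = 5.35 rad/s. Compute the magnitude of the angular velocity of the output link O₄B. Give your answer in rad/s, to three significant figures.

ω₂ = 5.35 rad/s
Differentiating the loop-closure r₂e^{iθ₂}+r₃e^{iθ₃}=r₁+r₄e^{iθ₄} gives r₂ω₂e^{iθ₂}+r₃ω₃e^{iθ₃}=r₄ω₄e^{iθ₄}.
Eliminating the other unknown: ω₄ = r₂ω₂ sin(θ₂−θ₃) / [r₄ sin(θ₄−θ₃)].
Numerator sine = +0.47869; denominator sine = +0.72417.
Result = 0.0542·5.35·(+0.47869) / (0.1847·(+0.72417)) = +1.0378 rad/s; magnitude 1.0378 rad/s.

1.04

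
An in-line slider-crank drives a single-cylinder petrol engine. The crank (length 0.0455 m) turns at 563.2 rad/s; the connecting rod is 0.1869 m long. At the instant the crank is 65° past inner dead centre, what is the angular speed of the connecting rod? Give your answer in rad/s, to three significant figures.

59.4

ω = 563.2 rad/s
The rod makes angle φ with the slider axis where L sinφ = r sinθ; differentiating, L cosφ·φ̇ = r ω cosθ.
L cosφ = √(L² − r² sin²θ) = 0.18229 m.
|ω_rod| = r ω |cosθ| / √(L² − r² sin²θ) = 0.0455·563.2·0.42262/0.18229 = 59.409 rad/s.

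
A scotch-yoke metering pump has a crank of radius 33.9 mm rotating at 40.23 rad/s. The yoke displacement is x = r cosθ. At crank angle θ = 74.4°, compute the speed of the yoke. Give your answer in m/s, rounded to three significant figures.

ω = 40.23 rad/s
x = r cosθ ⇒ ẋ = −rω sinθ.
|v| = rω|sinθ| = 0.0339·40.23·|sin 74.4°| = 1.3136 m/s.

1.31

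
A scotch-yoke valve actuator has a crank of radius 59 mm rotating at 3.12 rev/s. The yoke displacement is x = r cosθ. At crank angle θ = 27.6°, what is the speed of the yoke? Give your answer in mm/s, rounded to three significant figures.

ω = 19.6 rad/s (from 3.12 rev/s).
x = r cosθ ⇒ ẋ = −rω sinθ.
|v| = rω|sinθ| = 0.059·19.6·|sin 27.6°| = 0.53585 m/s = 535.85 mm/s.

536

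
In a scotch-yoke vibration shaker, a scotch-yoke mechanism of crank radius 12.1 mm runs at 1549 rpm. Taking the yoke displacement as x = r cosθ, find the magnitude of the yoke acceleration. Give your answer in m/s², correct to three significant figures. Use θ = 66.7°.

126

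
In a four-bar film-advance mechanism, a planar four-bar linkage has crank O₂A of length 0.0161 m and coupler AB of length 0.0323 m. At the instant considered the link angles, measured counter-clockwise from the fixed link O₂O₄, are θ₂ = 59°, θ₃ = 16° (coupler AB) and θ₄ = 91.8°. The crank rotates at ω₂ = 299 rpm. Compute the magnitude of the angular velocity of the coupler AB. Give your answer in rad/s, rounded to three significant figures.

ω₂ = 31.31 rad/s (from 299 rpm).
Differentiating the loop-closure r₂e^{iθ₂}+r₃e^{iθ₃}=r₁+r₄e^{iθ₄} gives r₂ω₂e^{iθ₂}+r₃ω₃e^{iθ₃}=r₄ω₄e^{iθ₄}.
Eliminating the other unknown: ω₃ = r₂ω₂ sin(θ₄−θ₂) / [r₃ sin(θ₃−θ₄)].
Numerator sine = +0.54171; denominator sine = -0.96945.
Result = 0.0161·31.31·(+0.54171) / (0.0323·(-0.96945)) = -8.721 rad/s; magnitude 8.721 rad/s.

8.72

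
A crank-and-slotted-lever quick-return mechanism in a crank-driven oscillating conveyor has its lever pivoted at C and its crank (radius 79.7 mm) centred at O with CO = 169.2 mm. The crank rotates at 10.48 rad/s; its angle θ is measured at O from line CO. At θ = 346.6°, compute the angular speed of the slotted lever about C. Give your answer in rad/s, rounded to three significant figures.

ω = 10.48 rad/s
Crank pin A relative to C: A = (d + r cosθ, r sinθ); lever angle φ = atan2(r sinθ, d + r cosθ).
Differentiating tanφ: φ̇ = rω(d cosθ + r)/(d² + r² + 2dr cosθ).
d² + r² + 2dr cosθ = |CA|² = 0.061217 m²;  d cosθ + r = +0.24429 m.
|ω_lever| = |0.0797·10.48·+0.24429| / 0.061217 = 3.3332 rad/s.

3.33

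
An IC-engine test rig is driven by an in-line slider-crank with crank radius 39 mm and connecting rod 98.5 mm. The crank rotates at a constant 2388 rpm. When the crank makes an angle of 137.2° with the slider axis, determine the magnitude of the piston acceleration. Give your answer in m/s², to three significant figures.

ω = 2π·2388/60 = 250.1 rad/s
x(θ) = r cosθ + √(L² − r² sin²θ); with ω constant, a = ω²·d²x/dθ².
d²x/dθ² = −r cosθ − r²(cos2θ)/√u − r⁴ sin²2θ/(4u^{3/2}),  u = L² − r² sin²θ = 0.00900009 m².
Substituting r = 0.039 m, L = 0.0985 m, θ = 137.2°: d²x/dθ² = +0.026712 m.
a = ω²·d²x/dθ² = (250.1)²·(+0.026712) = +1670.4 m/s²;  |a| = 1670.4 m/s².

1670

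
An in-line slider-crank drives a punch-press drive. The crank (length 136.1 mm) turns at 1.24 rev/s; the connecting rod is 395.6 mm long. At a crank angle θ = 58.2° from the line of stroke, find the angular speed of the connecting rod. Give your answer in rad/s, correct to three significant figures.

ω = 7.791 rad/s (converted from 1.24 rev/s).
The rod makes angle φ with the slider axis where L sinφ = r sinθ; differentiating, L cosφ·φ̇ = r ω cosθ.
L cosφ = √(L² − r² sin²θ) = 0.37831 m.
|ω_rod| = r ω |cosθ| / √(L² − r² sin²θ) = 0.1361·7.791·0.52696/0.37831 = 1.477 rad/s.

1.48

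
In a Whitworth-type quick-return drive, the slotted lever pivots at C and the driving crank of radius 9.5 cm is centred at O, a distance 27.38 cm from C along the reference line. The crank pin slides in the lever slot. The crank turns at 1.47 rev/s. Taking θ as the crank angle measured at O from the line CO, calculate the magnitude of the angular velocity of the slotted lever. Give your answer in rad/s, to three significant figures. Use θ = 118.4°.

ω = 9.236 rad/s (from 1.47 rev/s).
Crank pin A relative to C: A = (d + r cosθ, r sinθ); lever angle φ = atan2(r sinθ, d + r cosθ).
Differentiating tanφ: φ̇ = rω(d cosθ + r)/(d² + r² + 2dr cosθ).
d² + r² + 2dr cosθ = |CA|² = 0.0592485 m²;  d cosθ + r = -0.035226 m.
|ω_lever| = |0.095·9.236·-0.035226| / 0.0592485 = 0.52168 rad/s.

0.522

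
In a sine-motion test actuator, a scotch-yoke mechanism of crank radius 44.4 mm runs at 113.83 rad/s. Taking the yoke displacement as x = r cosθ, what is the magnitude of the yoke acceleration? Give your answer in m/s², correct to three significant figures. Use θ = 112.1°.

ω = 113.8 rad/s
x = r cosθ ⇒ ẍ = −rω² cosθ (ω constant).
|a| = rω²|cosθ| = 0.0444·(113.8)²·|cos 112.1°| = 216.44 m/s².

216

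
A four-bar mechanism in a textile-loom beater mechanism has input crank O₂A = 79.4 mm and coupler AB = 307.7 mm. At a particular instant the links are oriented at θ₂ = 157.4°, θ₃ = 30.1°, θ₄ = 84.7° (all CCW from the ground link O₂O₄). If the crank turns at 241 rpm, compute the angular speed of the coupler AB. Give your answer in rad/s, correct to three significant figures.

7.63

ω₂ = 25.24 rad/s (from 241 rpm).
Differentiating the loop-closure r₂e^{iθ₂}+r₃e^{iθ₃}=r₁+r₄e^{iθ₄} gives r₂ω₂e^{iθ₂}+r₃ω₃e^{iθ₃}=r₄ω₄e^{iθ₄}.
Eliminating the other unknown: ω₃ = r₂ω₂ sin(θ₄−θ₂) / [r₃ sin(θ₃−θ₄)].
Numerator sine = -0.95476; denominator sine = -0.81513.
Result = 0.0794·25.24·(-0.95476) / (0.3077·(-0.81513)) = +7.6279 rad/s; magnitude 7.6279 rad/s.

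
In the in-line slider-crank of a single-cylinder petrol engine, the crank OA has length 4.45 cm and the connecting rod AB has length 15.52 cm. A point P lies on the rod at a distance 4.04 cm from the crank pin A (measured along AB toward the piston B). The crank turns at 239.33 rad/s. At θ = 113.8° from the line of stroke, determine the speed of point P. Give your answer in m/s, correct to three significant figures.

9.96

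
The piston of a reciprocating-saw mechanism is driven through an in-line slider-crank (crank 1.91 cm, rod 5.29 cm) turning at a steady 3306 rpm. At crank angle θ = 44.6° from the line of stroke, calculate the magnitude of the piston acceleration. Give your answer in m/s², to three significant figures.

ω = 2π·3306/60 = 346.2 rad/s
x(θ) = r cosθ + √(L² − r² sin²θ); with ω constant, a = ω²·d²x/dθ².
d²x/dθ² = −r cosθ − r²(cos2θ)/√u − r⁴ sin²2θ/(4u^{3/2}),  u = L² − r² sin²θ = 0.00261855 m².
Substituting r = 0.0191 m, L = 0.0529 m, θ = 44.6°: d²x/dθ² = -0.013947 m.
a = ω²·d²x/dθ² = (346.2)²·(-0.013947) = -1671.7 m/s²;  |a| = 1671.7 m/s².

1670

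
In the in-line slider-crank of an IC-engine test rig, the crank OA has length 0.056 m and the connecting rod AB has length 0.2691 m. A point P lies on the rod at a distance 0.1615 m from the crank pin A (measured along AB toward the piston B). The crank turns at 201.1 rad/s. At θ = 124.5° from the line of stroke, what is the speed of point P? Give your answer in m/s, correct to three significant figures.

ω = 201.1 rad/s.  Crank-pin speed |V_A| = rω = 11.262 m/s, perpendicular to OA.
Rod angle: sinφ = −(r/L) sinθ ⇒ φ = -9.875°; ω_rod = −rω cosθ/√(L²−r²sin²θ) = +24.06 rad/s.
V_P = V_A + ω_rod × AP, with AP = 0.1615 m along the rod.
Components: V_Px = −rω sinθ − a·ω_rod·sinφ = -8.6146 m/s;  V_Py = rω cosθ + a·ω_rod·cosφ = -2.5505 m/s.
|V_P| = √(V_Px² + V_Py²) = 8.9842 m/s.

8.98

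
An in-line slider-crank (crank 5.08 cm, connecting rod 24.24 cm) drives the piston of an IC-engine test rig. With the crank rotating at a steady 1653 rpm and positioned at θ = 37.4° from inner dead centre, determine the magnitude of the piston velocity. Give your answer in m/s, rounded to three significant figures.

ω = 2π·1653/60 = 173.1 rad/s
For an in-line slider-crank, x = r cosθ + √(L² − r² sin²θ), so v = −rω sinθ·[1 + r cosθ/√(L² − r² sin²θ)].
With r = 0.0508 m, L = 0.2424 m, θ = 37.4°: √(L² − r² sin²θ) = 0.24043 m.
v = −0.0508·173.1·0.60738·[1 + 0.0508·0.79441/0.24043] = -6.2375 m/s.
|v| = 6.2375 m/s.

6.24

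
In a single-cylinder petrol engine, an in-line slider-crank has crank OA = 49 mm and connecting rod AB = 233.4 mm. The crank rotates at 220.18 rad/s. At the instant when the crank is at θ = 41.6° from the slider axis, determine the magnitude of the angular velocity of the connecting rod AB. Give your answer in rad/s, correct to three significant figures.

ω = 220.2 rad/s
The rod makes angle φ with the slider axis where L sinφ = r sinθ; differentiating, L cosφ·φ̇ = r ω cosθ.
L cosφ = √(L² − r² sin²θ) = 0.23112 m.
|ω_rod| = r ω |cosθ| / √(L² − r² sin²θ) = 0.049·220.2·0.74780/0.23112 = 34.907 rad/s.

34.9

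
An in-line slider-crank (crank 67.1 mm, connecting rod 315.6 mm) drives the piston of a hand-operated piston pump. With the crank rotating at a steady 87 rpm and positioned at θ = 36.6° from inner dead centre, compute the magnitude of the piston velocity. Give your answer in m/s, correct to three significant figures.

0.427

ω = 2π·87/60 = 9.111 rad/s
For an in-line slider-crank, x = r cosθ + √(L² − r² sin²θ), so v = −rω sinθ·[1 + r cosθ/√(L² − r² sin²θ)].
With r = 0.0671 m, L = 0.3156 m, θ = 36.6°: √(L² − r² sin²θ) = 0.31305 m.
v = −0.0671·9.111·0.59622·[1 + 0.0671·0.80282/0.31305] = -0.4272 m/s.
|v| = 0.4272 m/s.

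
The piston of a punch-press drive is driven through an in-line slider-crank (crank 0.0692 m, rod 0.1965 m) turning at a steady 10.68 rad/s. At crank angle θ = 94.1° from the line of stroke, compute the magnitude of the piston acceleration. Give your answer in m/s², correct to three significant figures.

3.50

ω = 10.68 rad/s
x(θ) = r cosθ + √(L² − r² sin²θ); with ω constant, a = ω²·d²x/dθ².
d²x/dθ² = −r cosθ − r²(cos2θ)/√u − r⁴ sin²2θ/(4u^{3/2}),  u = L² − r² sin²θ = 0.0338481 m².
Substituting r = 0.0692 m, L = 0.1965 m, θ = 94.1°: d²x/dθ² = +0.030691 m.
a = ω²·d²x/dθ² = (10.68)²·(+0.030691) = +3.5007 m/s²;  |a| = 3.5007 m/s².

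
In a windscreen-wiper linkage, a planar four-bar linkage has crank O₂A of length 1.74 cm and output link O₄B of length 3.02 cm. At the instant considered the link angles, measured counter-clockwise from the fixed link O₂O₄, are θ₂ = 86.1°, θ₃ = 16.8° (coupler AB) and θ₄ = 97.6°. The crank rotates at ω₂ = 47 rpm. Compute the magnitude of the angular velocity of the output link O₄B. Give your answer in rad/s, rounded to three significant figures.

2.69

ω₂ = 4.922 rad/s (from 47 rpm).
Differentiating the loop-closure r₂e^{iθ₂}+r₃e^{iθ₃}=r₁+r₄e^{iθ₄} gives r₂ω₂e^{iθ₂}+r₃ω₃e^{iθ₃}=r₄ω₄e^{iθ₄}.
Eliminating the other unknown: ω₄ = r₂ω₂ sin(θ₂−θ₃) / [r₄ sin(θ₄−θ₃)].
Numerator sine = +0.93544; denominator sine = +0.98714.
Result = 0.0174·4.922·(+0.93544) / (0.0302·(+0.98714)) = +2.6873 rad/s; magnitude 2.6873 rad/s.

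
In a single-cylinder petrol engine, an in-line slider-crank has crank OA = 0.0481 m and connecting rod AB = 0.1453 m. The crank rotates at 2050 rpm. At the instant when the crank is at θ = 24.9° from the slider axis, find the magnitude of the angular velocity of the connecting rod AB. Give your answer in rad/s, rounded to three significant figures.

65.1

ω = 214.7 rad/s (converted from 2050 rpm).
The rod makes angle φ with the slider axis where L sinφ = r sinθ; differentiating, L cosφ·φ̇ = r ω cosθ.
L cosφ = √(L² − r² sin²θ) = 0.14388 m.
|ω_rod| = r ω |cosθ| / √(L² − r² sin²θ) = 0.0481·214.7·0.90704/0.14388 = 65.095 rad/s.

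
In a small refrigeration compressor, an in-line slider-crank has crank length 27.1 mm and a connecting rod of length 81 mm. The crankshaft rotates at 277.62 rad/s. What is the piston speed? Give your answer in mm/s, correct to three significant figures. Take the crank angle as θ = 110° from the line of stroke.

ω = 277.6 rad/s
For an in-line slider-crank, x = r cosθ + √(L² − r² sin²θ), so v = −rω sinθ·[1 + r cosθ/√(L² − r² sin²θ)].
With r = 0.0271 m, L = 0.081 m, θ = 110°: √(L² − r² sin²θ) = 0.076893 m.
v = −0.0271·277.6·0.93969·[1 + 0.0271·-0.34202/0.076893] = -6.2176 m/s.
|v| = 6.2176 m/s = 6217.6 mm/s.

6220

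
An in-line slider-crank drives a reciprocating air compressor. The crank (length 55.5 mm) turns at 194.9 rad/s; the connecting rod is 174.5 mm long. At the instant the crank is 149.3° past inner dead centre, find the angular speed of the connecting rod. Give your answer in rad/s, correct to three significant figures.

54.0

ω = 194.9 rad/s
The rod makes angle φ with the slider axis where L sinφ = r sinθ; differentiating, L cosφ·φ̇ = r ω cosθ.
L cosφ = √(L² − r² sin²θ) = 0.17218 m.
|ω_rod| = r ω |cosθ| / √(L² − r² sin²θ) = 0.0555·194.9·0.85985/0.17218 = 54.018 rad/s.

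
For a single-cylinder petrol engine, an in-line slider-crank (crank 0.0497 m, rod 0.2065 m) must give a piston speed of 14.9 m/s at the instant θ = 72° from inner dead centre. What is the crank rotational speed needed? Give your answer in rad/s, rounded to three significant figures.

For an in-line slider-crank, |v_piston| = rω|sinθ|·[1 + r cosθ/√(L² − r² sin²θ)].
With r = 0.0497 m, L = 0.2065 m, θ = 72°: the bracketed kinematic factor |dx/dθ| = 0.050879 m.
ω = v/|dx/dθ| = 14.9/0.050879 = 292.85 rad/s.

293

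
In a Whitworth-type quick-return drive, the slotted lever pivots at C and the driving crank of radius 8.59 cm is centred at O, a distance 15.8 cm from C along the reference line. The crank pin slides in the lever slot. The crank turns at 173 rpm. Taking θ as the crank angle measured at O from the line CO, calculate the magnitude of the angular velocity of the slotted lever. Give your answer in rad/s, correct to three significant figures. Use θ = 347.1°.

ω = 18.12 rad/s (from 173 rpm).
Crank pin A relative to C: A = (d + r cosθ, r sinθ); lever angle φ = atan2(r sinθ, d + r cosθ).
Differentiating tanφ: φ̇ = rω(d cosθ + r)/(d² + r² + 2dr cosθ).
d² + r² + 2dr cosθ = |CA|² = 0.0588021 m²;  d cosθ + r = +0.23991 m.
|ω_lever| = |0.0859·18.12·+0.23991| / 0.0588021 = 6.3493 rad/s.

6.35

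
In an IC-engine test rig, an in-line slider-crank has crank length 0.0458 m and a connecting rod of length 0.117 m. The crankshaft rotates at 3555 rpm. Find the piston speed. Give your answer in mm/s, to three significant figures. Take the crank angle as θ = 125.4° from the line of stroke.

ω = 2π·3555/60 = 372.3 rad/s
For an in-line slider-crank, x = r cosθ + √(L² − r² sin²θ), so v = −rω sinθ·[1 + r cosθ/√(L² − r² sin²θ)].
With r = 0.0458 m, L = 0.117 m, θ = 125.4°: √(L² − r² sin²θ) = 0.11088 m.
v = −0.0458·372.3·0.81513·[1 + 0.0458·-0.57928/0.11088] = -10.573 m/s.
|v| = 10.573 m/s = 10573 mm/s.

10600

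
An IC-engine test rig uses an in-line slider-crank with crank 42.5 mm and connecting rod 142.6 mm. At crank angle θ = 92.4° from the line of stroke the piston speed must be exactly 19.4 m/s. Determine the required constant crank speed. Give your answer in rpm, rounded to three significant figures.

4420

For an in-line slider-crank, |v_piston| = rω|sinθ|·[1 + r cosθ/√(L² − r² sin²θ)].
With r = 0.0425 m, L = 0.1426 m, θ = 92.4°: the bracketed kinematic factor |dx/dθ| = 0.041908 m.
ω = v/|dx/dθ| = 19.4/0.041908 = 462.92 rad/s.
N = 60ω/(2π) = 4420.6 rpm.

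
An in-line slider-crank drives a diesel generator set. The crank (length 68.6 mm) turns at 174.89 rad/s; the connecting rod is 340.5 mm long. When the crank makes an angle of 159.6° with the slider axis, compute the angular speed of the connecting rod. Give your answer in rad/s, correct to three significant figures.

33.1

ω = 174.9 rad/s
The rod makes angle φ with the slider axis where L sinφ = r sinθ; differentiating, L cosφ·φ̇ = r ω cosθ.
L cosφ = √(L² − r² sin²θ) = 0.33966 m.
|ω_rod| = r ω |cosθ| / √(L² − r² sin²θ) = 0.0686·174.9·0.93728/0.33966 = 33.107 rad/s.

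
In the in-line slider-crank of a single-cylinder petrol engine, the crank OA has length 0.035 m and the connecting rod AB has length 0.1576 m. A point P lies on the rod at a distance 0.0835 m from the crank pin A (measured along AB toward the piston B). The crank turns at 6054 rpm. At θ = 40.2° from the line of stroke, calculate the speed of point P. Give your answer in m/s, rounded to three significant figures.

17.5

ω = 634 rad/s.  Crank-pin speed |V_A| = rω = 22.189 m/s, perpendicular to OA.
Rod angle: sinφ = −(r/L) sinθ ⇒ φ = -8.241°; ω_rod = −rω cosθ/√(L²−r²sin²θ) = -108.66 rad/s.
V_P = V_A + ω_rod × AP, with AP = 0.0835 m along the rod.
Components: V_Px = −rω sinθ − a·ω_rod·sinφ = -15.623 m/s;  V_Py = rω cosθ + a·ω_rod·cosφ = +7.9685 m/s.
|V_P| = √(V_Px² + V_Py²) = 17.538 m/s.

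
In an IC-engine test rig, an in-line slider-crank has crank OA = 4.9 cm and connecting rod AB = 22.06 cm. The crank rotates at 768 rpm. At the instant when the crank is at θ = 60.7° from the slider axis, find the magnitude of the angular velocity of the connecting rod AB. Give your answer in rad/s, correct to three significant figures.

ω = 80.42 rad/s (converted from 768 rpm).
The rod makes angle φ with the slider axis where L sinφ = r sinθ; differentiating, L cosφ·φ̇ = r ω cosθ.
L cosφ = √(L² − r² sin²θ) = 0.21642 m.
|ω_rod| = r ω |cosθ| / √(L² − r² sin²θ) = 0.049·80.42·0.48938/0.21642 = 8.9111 rad/s.

8.91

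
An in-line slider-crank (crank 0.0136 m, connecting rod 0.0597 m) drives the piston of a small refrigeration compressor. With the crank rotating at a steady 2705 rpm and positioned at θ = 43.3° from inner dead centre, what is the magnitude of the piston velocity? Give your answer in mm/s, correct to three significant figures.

ω = 2π·2705/60 = 283.3 rad/s
For an in-line slider-crank, x = r cosθ + √(L² − r² sin²θ), so v = −rω sinθ·[1 + r cosθ/√(L² − r² sin²θ)].
With r = 0.0136 m, L = 0.0597 m, θ = 43.3°: √(L² − r² sin²θ) = 0.058967 m.
v = −0.0136·283.3·0.68582·[1 + 0.0136·0.72777/0.058967] = -3.0855 m/s.
|v| = 3.0855 m/s = 3085.5 mm/s.

3090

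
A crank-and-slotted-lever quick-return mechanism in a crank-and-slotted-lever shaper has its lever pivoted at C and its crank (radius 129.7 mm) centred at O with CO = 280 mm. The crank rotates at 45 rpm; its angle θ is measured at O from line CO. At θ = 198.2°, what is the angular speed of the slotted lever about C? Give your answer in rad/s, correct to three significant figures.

ω = 4.712 rad/s (from 45 rpm).
Crank pin A relative to C: A = (d + r cosθ, r sinθ); lever angle φ = atan2(r sinθ, d + r cosθ).
Differentiating tanφ: φ̇ = rω(d cosθ + r)/(d² + r² + 2dr cosθ).
d² + r² + 2dr cosθ = |CA|² = 0.0262237 m²;  d cosθ + r = -0.13629 m.
|ω_lever| = |0.1297·4.712·-0.13629| / 0.0262237 = 3.1766 rad/s.

3.18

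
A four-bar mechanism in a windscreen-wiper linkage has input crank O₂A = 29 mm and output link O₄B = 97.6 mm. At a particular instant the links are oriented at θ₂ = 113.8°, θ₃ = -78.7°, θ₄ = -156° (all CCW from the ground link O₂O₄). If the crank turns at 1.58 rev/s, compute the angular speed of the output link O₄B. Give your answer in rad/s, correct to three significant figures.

0.654

ω₂ = 9.927 rad/s (from 1.58 rev/s).
Differentiating the loop-closure r₂e^{iθ₂}+r₃e^{iθ₃}=r₁+r₄e^{iθ₄} gives r₂ω₂e^{iθ₂}+r₃ω₃e^{iθ₃}=r₄ω₄e^{iθ₄}.
Eliminating the other unknown: ω₄ = r₂ω₂ sin(θ₂−θ₃) / [r₄ sin(θ₄−θ₃)].
Numerator sine = -0.21644; denominator sine = -0.97553.
Result = 0.029·9.927·(-0.21644) / (0.0976·(-0.97553)) = +0.65445 rad/s; magnitude 0.65445 rad/s.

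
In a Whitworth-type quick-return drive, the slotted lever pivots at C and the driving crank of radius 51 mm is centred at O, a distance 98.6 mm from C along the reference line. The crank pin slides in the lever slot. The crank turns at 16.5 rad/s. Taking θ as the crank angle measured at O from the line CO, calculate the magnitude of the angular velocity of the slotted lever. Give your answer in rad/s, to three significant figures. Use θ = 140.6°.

4.66

ω = 16.5 rad/s
Crank pin A relative to C: A = (d + r cosθ, r sinθ); lever angle φ = atan2(r sinθ, d + r cosθ).
Differentiating tanφ: φ̇ = rω(d cosθ + r)/(d² + r² + 2dr cosθ).
d² + r² + 2dr cosθ = |CA|² = 0.00455142 m²;  d cosθ + r = -0.025192 m.
|ω_lever| = |0.051·16.5·-0.025192| / 0.00455142 = 4.6576 rad/s.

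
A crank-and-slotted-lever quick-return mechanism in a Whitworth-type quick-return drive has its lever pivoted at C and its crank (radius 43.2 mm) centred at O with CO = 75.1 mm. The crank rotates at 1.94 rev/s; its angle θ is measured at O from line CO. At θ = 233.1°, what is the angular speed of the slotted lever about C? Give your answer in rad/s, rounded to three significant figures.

0.276

ω = 12.19 rad/s (from 1.94 rev/s).
Crank pin A relative to C: A = (d + r cosθ, r sinθ); lever angle φ = atan2(r sinθ, d + r cosθ).
Differentiating tanφ: φ̇ = rω(d cosθ + r)/(d² + r² + 2dr cosθ).
d² + r² + 2dr cosθ = |CA|² = 0.00361034 m²;  d cosθ + r = -0.0018916 m.
|ω_lever| = |0.0432·12.19·-0.0018916| / 0.00361034 = 0.27589 rad/s.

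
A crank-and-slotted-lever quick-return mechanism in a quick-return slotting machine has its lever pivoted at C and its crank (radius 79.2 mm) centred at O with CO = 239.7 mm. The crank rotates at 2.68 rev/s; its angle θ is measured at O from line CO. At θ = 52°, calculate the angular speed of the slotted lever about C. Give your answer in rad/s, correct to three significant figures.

ω = 16.84 rad/s (from 2.68 rev/s).
Crank pin A relative to C: A = (d + r cosθ, r sinθ); lever angle φ = atan2(r sinθ, d + r cosθ).
Differentiating tanφ: φ̇ = rω(d cosθ + r)/(d² + r² + 2dr cosθ).
d² + r² + 2dr cosθ = |CA|² = 0.0871045 m²;  d cosθ + r = +0.22677 m.
|ω_lever| = |0.0792·16.84·+0.22677| / 0.0871045 = 3.4721 rad/s.

3.47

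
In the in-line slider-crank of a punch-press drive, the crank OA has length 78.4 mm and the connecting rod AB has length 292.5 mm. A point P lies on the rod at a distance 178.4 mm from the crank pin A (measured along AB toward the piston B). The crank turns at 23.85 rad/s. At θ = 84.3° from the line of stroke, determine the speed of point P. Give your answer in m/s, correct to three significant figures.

1.89

ω = 23.85 rad/s.  Crank-pin speed |V_A| = rω = 1.8698 m/s, perpendicular to OA.
Rod angle: sinφ = −(r/L) sinθ ⇒ φ = -15.469°; ω_rod = −rω cosθ/√(L²−r²sin²θ) = -0.65878 rad/s.
V_P = V_A + ω_rod × AP, with AP = 0.1784 m along the rod.
Components: V_Px = −rω sinθ − a·ω_rod·sinφ = -1.8919 m/s;  V_Py = rω cosθ + a·ω_rod·cosφ = +0.072444 m/s.
|V_P| = √(V_Px² + V_Py²) = 1.8933 m/s.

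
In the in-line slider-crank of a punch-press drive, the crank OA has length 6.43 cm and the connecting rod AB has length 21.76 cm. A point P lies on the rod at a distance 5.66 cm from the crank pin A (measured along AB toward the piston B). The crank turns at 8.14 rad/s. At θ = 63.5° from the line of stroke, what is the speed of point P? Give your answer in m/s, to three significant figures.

ω = 8.14 rad/s.  Crank-pin speed |V_A| = rω = 0.5234 m/s, perpendicular to OA.
Rod angle: sinφ = −(r/L) sinθ ⇒ φ = -15.334°; ω_rod = −rω cosθ/√(L²−r²sin²θ) = -1.1129 rad/s.
V_P = V_A + ω_rod × AP, with AP = 0.0566 m along the rod.
Components: V_Px = −rω sinθ − a·ω_rod·sinφ = -0.48507 m/s;  V_Py = rω cosθ + a·ω_rod·cosφ = +0.17279 m/s.
|V_P| = √(V_Px² + V_Py²) = 0.51493 m/s.

0.515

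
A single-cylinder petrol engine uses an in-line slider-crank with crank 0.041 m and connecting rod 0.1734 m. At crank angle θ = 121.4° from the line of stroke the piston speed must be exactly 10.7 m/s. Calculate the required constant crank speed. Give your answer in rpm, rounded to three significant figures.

For an in-line slider-crank, |v_piston| = rω|sinθ|·[1 + r cosθ/√(L² − r² sin²θ)].
With r = 0.041 m, L = 0.1734 m, θ = 121.4°: the bracketed kinematic factor |dx/dθ| = 0.030594 m.
ω = v/|dx/dθ| = 10.7/0.030594 = 349.74 rad/s.
N = 60ω/(2π) = 3339.8 rpm.

3340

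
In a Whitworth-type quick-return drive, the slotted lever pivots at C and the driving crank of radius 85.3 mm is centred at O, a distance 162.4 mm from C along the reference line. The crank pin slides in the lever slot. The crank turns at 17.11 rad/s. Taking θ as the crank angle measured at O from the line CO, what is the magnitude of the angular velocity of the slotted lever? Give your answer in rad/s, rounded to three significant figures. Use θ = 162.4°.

14.0

ω = 17.11 rad/s
Crank pin A relative to C: A = (d + r cosθ, r sinθ); lever angle φ = atan2(r sinθ, d + r cosθ).
Differentiating tanφ: φ̇ = rω(d cosθ + r)/(d² + r² + 2dr cosθ).
d² + r² + 2dr cosθ = |CA|² = 0.00724128 m²;  d cosθ + r = -0.069498 m.
|ω_lever| = |0.0853·17.11·-0.069498| / 0.00724128 = 14.007 rad/s.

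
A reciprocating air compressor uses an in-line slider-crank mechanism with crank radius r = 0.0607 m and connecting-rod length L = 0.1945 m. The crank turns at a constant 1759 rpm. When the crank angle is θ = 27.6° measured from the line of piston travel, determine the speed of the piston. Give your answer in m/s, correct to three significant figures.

ω = 2π·1759/60 = 184.2 rad/s
For an in-line slider-crank, x = r cosθ + √(L² − r² sin²θ), so v = −rω sinθ·[1 + r cosθ/√(L² − r² sin²θ)].
With r = 0.0607 m, L = 0.1945 m, θ = 27.6°: √(L² − r² sin²θ) = 0.19246 m.
v = −0.0607·184.2·0.46330·[1 + 0.0607·0.88620/0.19246] = -6.628 m/s.
|v| = 6.628 m/s.

6.63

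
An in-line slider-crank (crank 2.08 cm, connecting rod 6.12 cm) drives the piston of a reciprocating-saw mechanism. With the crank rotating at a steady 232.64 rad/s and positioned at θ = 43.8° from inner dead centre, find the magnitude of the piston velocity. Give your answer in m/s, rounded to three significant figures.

4.19

ω = 232.6 rad/s
For an in-line slider-crank, x = r cosθ + √(L² − r² sin²θ), so v = −rω sinθ·[1 + r cosθ/√(L² − r² sin²θ)].
With r = 0.0208 m, L = 0.0612 m, θ = 43.8°: √(L² − r² sin²θ) = 0.059483 m.
v = −0.0208·232.6·0.69214·[1 + 0.0208·0.72176/0.059483] = -4.1945 m/s.
|v| = 4.1945 m/s.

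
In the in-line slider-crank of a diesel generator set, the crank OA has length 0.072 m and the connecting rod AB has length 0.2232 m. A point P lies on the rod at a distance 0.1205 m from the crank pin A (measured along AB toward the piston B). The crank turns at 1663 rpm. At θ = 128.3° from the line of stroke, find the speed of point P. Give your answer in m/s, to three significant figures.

ω = 174.1 rad/s.  Crank-pin speed |V_A| = rω = 12.539 m/s, perpendicular to OA.
Rod angle: sinφ = −(r/L) sinθ ⇒ φ = -14.664°; ω_rod = −rω cosθ/√(L²−r²sin²θ) = +35.99 rad/s.
V_P = V_A + ω_rod × AP, with AP = 0.1205 m along the rod.
Components: V_Px = −rω sinθ − a·ω_rod·sinφ = -8.7422 m/s;  V_Py = rω cosθ + a·ω_rod·cosφ = -3.5757 m/s.
|V_P| = √(V_Px² + V_Py²) = 9.4452 m/s.

9.45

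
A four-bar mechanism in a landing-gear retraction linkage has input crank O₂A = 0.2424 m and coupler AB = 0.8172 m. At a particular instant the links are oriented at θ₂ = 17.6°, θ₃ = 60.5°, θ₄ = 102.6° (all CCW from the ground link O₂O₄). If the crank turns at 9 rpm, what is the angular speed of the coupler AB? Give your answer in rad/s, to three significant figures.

ω₂ = 0.9425 rad/s (from 9 rpm).
Differentiating the loop-closure r₂e^{iθ₂}+r₃e^{iθ₃}=r₁+r₄e^{iθ₄} gives r₂ω₂e^{iθ₂}+r₃ω₃e^{iθ₃}=r₄ω₄e^{iθ₄}.
Eliminating the other unknown: ω₃ = r₂ω₂ sin(θ₄−θ₂) / [r₃ sin(θ₃−θ₄)].
Numerator sine = +0.99619; denominator sine = -0.67043.
Result = 0.2424·0.9425·(+0.99619) / (0.8172·(-0.67043)) = -0.4154 rad/s; magnitude 0.4154 rad/s.

0.415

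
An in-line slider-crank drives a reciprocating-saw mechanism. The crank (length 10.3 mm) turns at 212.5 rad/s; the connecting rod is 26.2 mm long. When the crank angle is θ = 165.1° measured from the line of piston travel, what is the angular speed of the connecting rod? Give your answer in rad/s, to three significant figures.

ω = 212.5 rad/s
The rod makes angle φ with the slider axis where L sinφ = r sinθ; differentiating, L cosφ·φ̇ = r ω cosθ.
L cosφ = √(L² − r² sin²θ) = 0.026066 m.
|ω_rod| = r ω |cosθ| / √(L² − r² sin²θ) = 0.0103·212.5·0.96638/0.026066 = 81.147 rad/s.

81.1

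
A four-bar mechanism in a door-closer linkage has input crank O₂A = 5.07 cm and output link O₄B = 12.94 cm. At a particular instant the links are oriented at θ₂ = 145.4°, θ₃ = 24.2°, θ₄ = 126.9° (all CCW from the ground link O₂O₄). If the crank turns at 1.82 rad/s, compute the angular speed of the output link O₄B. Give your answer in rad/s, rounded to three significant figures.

0.625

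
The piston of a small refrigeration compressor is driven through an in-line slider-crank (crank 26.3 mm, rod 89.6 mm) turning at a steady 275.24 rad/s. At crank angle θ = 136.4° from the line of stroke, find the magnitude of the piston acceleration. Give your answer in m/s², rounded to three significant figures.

1400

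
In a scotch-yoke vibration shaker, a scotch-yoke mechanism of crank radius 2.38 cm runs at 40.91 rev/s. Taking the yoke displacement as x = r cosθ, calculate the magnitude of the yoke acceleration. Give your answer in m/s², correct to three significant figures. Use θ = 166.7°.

ω = 257 rad/s (from 40.91 rev/s).
x = r cosθ ⇒ ẍ = −rω² cosθ (ω constant).
|a| = rω²|cosθ| = 0.0238·(257)²·|cos 166.7°| = 1530.3 m/s².

1530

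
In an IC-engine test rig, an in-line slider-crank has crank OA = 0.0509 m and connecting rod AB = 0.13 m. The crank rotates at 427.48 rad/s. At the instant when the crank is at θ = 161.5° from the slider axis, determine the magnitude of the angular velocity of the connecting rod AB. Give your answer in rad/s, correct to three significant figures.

160

ω = 427.5 rad/s
The rod makes angle φ with the slider axis where L sinφ = r sinθ; differentiating, L cosφ·φ̇ = r ω cosθ.
L cosφ = √(L² − r² sin²θ) = 0.12899 m.
|ω_rod| = r ω |cosθ| / √(L² − r² sin²θ) = 0.0509·427.5·0.94832/0.12899 = 159.96 rad/s.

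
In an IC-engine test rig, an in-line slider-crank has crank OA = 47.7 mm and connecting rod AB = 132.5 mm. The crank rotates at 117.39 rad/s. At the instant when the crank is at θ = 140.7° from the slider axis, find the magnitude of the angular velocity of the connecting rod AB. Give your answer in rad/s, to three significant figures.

33.6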